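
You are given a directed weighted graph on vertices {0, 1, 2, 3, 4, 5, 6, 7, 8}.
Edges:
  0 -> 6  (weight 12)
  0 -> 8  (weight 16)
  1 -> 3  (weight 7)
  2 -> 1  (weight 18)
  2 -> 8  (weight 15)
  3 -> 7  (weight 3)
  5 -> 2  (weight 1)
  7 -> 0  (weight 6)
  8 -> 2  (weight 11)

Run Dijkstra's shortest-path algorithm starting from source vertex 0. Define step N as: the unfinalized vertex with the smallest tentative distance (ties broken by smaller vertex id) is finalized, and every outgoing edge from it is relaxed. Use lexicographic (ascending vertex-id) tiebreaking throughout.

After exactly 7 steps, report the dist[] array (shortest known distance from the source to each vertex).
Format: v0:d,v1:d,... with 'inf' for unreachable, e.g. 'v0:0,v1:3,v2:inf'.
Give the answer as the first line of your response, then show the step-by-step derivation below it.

v0:0,v1:45,v2:27,v3:52,v4:inf,v5:inf,v6:12,v7:55,v8:16

step 1: dist = v0:0,v1:inf,v2:inf,v3:inf,v4:inf,v5:inf,v6:12,v7:inf,v8:16
step 2: dist = v0:0,v1:inf,v2:inf,v3:inf,v4:inf,v5:inf,v6:12,v7:inf,v8:16
step 3: dist = v0:0,v1:inf,v2:27,v3:inf,v4:inf,v5:inf,v6:12,v7:inf,v8:16
step 4: dist = v0:0,v1:45,v2:27,v3:inf,v4:inf,v5:inf,v6:12,v7:inf,v8:16
step 5: dist = v0:0,v1:45,v2:27,v3:52,v4:inf,v5:inf,v6:12,v7:inf,v8:16
step 6: dist = v0:0,v1:45,v2:27,v3:52,v4:inf,v5:inf,v6:12,v7:55,v8:16
step 7: dist = v0:0,v1:45,v2:27,v3:52,v4:inf,v5:inf,v6:12,v7:55,v8:16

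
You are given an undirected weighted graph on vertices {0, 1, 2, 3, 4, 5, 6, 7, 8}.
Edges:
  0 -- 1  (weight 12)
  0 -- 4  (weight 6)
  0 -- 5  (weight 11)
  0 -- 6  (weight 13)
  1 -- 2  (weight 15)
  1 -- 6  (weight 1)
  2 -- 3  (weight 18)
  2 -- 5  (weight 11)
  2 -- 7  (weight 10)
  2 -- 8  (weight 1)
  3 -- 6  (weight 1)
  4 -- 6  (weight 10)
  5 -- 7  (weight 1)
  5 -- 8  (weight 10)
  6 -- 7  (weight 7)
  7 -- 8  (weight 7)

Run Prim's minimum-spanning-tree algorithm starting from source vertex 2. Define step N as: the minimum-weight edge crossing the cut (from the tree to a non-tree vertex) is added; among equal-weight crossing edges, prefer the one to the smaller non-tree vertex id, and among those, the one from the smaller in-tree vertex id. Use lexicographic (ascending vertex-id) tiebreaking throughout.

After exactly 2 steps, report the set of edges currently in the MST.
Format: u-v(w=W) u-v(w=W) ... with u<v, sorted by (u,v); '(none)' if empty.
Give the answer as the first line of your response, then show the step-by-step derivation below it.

2-8(w=1) 7-8(w=7)

step 1: add edge 2-8 (w=1); MST = {2-8(w=1)}
step 2: add edge 7-8 (w=7); MST = {2-8(w=1) 7-8(w=7)}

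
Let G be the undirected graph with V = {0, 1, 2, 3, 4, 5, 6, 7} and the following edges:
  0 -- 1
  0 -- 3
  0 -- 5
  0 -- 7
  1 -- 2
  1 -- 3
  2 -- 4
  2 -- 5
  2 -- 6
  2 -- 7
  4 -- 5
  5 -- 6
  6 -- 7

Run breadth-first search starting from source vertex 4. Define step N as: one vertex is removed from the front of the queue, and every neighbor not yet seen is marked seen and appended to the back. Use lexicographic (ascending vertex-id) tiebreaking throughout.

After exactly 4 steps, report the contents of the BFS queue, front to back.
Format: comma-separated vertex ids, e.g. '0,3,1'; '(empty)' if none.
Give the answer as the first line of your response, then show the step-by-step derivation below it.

6,7,0,3

step 1: dequeue 4; queue=[2,5]; order=4
step 2: dequeue 2; queue=[5,1,6,7]; order=4,2
step 3: dequeue 5; queue=[1,6,7,0]; order=4,2,5
step 4: dequeue 1; queue=[6,7,0,3]; order=4,2,5,1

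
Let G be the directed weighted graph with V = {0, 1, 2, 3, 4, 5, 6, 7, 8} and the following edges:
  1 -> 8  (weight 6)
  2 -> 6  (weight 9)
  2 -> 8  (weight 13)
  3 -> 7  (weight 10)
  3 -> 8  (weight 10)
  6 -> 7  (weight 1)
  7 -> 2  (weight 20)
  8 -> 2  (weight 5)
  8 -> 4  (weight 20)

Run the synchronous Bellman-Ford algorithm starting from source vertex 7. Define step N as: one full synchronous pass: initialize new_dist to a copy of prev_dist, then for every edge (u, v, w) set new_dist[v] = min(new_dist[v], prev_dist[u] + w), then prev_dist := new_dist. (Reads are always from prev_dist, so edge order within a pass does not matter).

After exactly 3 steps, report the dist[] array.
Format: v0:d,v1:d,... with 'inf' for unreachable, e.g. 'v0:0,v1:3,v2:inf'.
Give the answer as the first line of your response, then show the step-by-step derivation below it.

v0:inf,v1:inf,v2:20,v3:inf,v4:53,v5:inf,v6:29,v7:0,v8:33

step 1: dist = v0:inf,v1:inf,v2:20,v3:inf,v4:inf,v5:inf,v6:inf,v7:0,v8:inf
step 2: dist = v0:inf,v1:inf,v2:20,v3:inf,v4:inf,v5:inf,v6:29,v7:0,v8:33
step 3: dist = v0:inf,v1:inf,v2:20,v3:inf,v4:53,v5:inf,v6:29,v7:0,v8:33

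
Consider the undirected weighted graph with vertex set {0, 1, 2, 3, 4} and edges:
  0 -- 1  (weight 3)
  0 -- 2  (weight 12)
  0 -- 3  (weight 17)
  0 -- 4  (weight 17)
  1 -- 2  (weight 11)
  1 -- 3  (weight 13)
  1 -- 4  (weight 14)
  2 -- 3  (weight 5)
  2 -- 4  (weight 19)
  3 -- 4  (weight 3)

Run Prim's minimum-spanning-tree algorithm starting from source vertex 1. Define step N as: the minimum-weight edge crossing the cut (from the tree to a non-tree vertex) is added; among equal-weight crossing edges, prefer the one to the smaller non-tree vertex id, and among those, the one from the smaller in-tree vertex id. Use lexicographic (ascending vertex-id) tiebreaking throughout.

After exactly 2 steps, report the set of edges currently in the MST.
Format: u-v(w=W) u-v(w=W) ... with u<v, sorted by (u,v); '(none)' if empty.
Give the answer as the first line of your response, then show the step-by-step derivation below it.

0-1(w=3) 1-2(w=11)

step 1: add edge 0-1 (w=3); MST = {0-1(w=3)}
step 2: add edge 1-2 (w=11); MST = {0-1(w=3) 1-2(w=11)}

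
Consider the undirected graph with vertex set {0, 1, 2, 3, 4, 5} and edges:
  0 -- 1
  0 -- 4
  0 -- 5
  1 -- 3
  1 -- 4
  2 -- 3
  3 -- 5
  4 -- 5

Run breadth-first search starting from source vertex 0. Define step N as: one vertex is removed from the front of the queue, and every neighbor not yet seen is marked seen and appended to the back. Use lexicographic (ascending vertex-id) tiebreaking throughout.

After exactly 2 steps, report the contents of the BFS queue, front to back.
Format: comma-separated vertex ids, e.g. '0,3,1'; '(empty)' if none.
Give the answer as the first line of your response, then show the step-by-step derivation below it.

4,5,3

step 1: dequeue 0; queue=[1,4,5]; order=0
step 2: dequeue 1; queue=[4,5,3]; order=0,1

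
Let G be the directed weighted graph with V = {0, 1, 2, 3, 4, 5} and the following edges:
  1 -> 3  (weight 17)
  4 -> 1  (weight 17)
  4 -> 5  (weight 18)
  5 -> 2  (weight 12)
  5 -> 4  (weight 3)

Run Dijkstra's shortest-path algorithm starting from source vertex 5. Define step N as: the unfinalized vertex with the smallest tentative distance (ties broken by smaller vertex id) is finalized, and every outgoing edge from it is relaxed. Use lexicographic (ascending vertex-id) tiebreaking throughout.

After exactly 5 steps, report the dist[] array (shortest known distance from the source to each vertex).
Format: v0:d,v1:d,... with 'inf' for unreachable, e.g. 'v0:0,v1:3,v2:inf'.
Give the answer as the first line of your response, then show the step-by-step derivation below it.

v0:inf,v1:20,v2:12,v3:37,v4:3,v5:0

step 1: dist = v0:inf,v1:inf,v2:12,v3:inf,v4:3,v5:0
step 2: dist = v0:inf,v1:20,v2:12,v3:inf,v4:3,v5:0
step 3: dist = v0:inf,v1:20,v2:12,v3:inf,v4:3,v5:0
step 4: dist = v0:inf,v1:20,v2:12,v3:37,v4:3,v5:0
step 5: dist = v0:inf,v1:20,v2:12,v3:37,v4:3,v5:0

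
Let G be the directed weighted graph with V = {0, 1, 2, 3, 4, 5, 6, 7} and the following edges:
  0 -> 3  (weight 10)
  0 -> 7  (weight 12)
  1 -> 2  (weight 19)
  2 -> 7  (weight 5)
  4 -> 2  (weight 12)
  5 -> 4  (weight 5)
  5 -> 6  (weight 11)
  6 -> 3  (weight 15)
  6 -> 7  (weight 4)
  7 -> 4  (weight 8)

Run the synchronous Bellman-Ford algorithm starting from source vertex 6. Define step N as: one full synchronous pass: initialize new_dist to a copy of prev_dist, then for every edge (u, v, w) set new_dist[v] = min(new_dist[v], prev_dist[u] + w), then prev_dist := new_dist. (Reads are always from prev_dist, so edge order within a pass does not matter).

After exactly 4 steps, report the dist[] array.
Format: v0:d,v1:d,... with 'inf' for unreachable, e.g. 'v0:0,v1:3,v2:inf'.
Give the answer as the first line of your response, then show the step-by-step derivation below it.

v0:inf,v1:inf,v2:24,v3:15,v4:12,v5:inf,v6:0,v7:4

step 1: dist = v0:inf,v1:inf,v2:inf,v3:15,v4:inf,v5:inf,v6:0,v7:4
step 2: dist = v0:inf,v1:inf,v2:inf,v3:15,v4:12,v5:inf,v6:0,v7:4
step 3: dist = v0:inf,v1:inf,v2:24,v3:15,v4:12,v5:inf,v6:0,v7:4
step 4: dist = v0:inf,v1:inf,v2:24,v3:15,v4:12,v5:inf,v6:0,v7:4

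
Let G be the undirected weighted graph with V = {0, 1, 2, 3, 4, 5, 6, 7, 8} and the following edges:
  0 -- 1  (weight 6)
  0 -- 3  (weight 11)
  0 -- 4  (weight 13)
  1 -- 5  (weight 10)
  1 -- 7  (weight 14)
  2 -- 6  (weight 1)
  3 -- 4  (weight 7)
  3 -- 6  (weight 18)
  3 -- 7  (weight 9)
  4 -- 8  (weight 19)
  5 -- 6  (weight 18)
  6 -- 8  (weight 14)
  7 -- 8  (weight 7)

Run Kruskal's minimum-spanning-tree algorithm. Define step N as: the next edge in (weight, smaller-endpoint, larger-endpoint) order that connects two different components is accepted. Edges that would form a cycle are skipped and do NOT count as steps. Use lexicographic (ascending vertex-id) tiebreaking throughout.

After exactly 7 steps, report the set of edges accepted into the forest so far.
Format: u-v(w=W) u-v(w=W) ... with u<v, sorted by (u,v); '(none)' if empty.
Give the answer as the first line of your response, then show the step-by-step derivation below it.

0-1(w=6) 0-3(w=11) 1-5(w=10) 2-6(w=1) 3-4(w=7) 3-7(w=9) 7-8(w=7)

step 1: add edge 2-6 (w=1); MST = {2-6(w=1)}
step 2: add edge 0-1 (w=6); MST = {0-1(w=6) 2-6(w=1)}
step 3: add edge 3-4 (w=7); MST = {0-1(w=6) 2-6(w=1) 3-4(w=7)}
step 4: add edge 7-8 (w=7); MST = {0-1(w=6) 2-6(w=1) 3-4(w=7) 7-8(w=7)}
step 5: add edge 3-7 (w=9); MST = {0-1(w=6) 2-6(w=1) 3-4(w=7) 3-7(w=9) 7-8(w=7)}
step 6: add edge 1-5 (w=10); MST = {0-1(w=6) 1-5(w=10) 2-6(w=1) 3-4(w=7) 3-7(w=9) 7-8(w=7)}
step 7: add edge 0-3 (w=11); MST = {0-1(w=6) 0-3(w=11) 1-5(w=10) 2-6(w=1) 3-4(w=7) 3-7(w=9) 7-8(w=7)}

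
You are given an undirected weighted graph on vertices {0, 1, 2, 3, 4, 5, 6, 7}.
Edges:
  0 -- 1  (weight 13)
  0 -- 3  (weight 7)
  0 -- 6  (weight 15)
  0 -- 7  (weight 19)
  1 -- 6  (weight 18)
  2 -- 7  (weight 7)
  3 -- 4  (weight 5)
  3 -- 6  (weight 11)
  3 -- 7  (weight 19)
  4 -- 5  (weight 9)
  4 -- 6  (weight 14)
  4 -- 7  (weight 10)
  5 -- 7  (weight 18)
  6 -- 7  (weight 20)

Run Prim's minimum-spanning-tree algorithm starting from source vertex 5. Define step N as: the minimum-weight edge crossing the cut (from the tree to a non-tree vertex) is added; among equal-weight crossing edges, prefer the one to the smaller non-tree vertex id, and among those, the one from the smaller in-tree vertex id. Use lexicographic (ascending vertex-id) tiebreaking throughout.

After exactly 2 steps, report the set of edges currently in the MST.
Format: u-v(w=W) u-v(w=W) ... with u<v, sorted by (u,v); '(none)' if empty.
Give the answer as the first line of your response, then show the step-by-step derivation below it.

3-4(w=5) 4-5(w=9)

step 1: add edge 4-5 (w=9); MST = {4-5(w=9)}
step 2: add edge 3-4 (w=5); MST = {3-4(w=5) 4-5(w=9)}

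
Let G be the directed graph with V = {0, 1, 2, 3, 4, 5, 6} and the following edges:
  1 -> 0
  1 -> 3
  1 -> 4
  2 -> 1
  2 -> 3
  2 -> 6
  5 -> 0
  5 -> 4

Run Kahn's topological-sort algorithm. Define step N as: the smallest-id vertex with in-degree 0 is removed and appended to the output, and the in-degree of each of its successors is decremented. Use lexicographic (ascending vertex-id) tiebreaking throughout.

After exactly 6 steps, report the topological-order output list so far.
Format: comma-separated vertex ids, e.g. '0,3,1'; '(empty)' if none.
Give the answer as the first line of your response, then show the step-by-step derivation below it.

2,1,3,5,0,4

step 1: output 2; order=[2]; indeg=(2,0,0,1,2,0,0)
step 2: output 1; order=[2,1]; indeg=(1,0,0,0,1,0,0)
step 3: output 3; order=[2,1,3]; indeg=(1,0,0,0,1,0,0)
step 4: output 5; order=[2,1,3,5]; indeg=(0,0,0,0,0,0,0)
step 5: output 0; order=[2,1,3,5,0]; indeg=(0,0,0,0,0,0,0)
step 6: output 4; order=[2,1,3,5,0,4]; indeg=(0,0,0,0,0,0,0)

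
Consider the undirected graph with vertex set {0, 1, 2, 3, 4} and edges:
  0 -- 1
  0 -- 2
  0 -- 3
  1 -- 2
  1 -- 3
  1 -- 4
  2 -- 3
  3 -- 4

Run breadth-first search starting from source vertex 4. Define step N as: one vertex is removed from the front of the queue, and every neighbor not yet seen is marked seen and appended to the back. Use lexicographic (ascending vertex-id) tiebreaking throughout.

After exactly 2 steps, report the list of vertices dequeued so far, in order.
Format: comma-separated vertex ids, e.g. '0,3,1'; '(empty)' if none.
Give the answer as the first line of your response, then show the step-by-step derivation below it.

4,1

step 1: dequeue 4; queue=[1,3]; order=4
step 2: dequeue 1; queue=[3,0,2]; order=4,1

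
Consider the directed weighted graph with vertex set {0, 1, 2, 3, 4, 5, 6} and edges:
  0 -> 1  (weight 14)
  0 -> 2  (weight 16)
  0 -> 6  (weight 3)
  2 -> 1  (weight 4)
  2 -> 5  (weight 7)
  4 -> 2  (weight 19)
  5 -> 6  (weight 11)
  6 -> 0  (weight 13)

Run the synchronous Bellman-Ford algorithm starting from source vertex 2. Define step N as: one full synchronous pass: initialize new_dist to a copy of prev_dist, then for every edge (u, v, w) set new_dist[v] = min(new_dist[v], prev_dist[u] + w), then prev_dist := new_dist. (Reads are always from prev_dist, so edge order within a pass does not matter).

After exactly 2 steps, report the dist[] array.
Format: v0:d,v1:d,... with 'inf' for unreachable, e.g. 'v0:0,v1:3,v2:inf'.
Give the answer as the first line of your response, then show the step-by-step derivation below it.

v0:inf,v1:4,v2:0,v3:inf,v4:inf,v5:7,v6:18

step 1: dist = v0:inf,v1:4,v2:0,v3:inf,v4:inf,v5:7,v6:inf
step 2: dist = v0:inf,v1:4,v2:0,v3:inf,v4:inf,v5:7,v6:18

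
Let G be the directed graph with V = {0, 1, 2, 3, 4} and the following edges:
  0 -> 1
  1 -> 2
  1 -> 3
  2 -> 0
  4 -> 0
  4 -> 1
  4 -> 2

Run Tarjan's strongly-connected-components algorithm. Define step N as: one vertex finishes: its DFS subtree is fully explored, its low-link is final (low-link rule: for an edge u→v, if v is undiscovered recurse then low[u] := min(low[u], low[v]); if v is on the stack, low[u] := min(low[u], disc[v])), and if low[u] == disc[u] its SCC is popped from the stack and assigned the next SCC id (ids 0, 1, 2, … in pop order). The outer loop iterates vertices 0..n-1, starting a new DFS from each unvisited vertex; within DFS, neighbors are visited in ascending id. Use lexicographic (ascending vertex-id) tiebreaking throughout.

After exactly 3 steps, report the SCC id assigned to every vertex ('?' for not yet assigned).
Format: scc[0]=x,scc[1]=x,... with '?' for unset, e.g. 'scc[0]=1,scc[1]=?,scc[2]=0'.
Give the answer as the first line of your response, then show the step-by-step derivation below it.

scc[0]=?,scc[1]=?,scc[2]=?,scc[3]=0,scc[4]=?

step 1: low=(low[0]=0,low[1]=1,low[2]=0,low[3]=?,low[4]=?); scc=(scc[0]=?,scc[1]=?,scc[2]=?,scc[3]=?,scc[4]=?)
step 2: low=(low[0]=0,low[1]=0,low[2]=0,low[3]=3,low[4]=?); scc=(scc[0]=?,scc[1]=?,scc[2]=?,scc[3]=0,scc[4]=?)
step 3: low=(low[0]=0,low[1]=0,low[2]=0,low[3]=3,low[4]=?); scc=(scc[0]=?,scc[1]=?,scc[2]=?,scc[3]=0,scc[4]=?)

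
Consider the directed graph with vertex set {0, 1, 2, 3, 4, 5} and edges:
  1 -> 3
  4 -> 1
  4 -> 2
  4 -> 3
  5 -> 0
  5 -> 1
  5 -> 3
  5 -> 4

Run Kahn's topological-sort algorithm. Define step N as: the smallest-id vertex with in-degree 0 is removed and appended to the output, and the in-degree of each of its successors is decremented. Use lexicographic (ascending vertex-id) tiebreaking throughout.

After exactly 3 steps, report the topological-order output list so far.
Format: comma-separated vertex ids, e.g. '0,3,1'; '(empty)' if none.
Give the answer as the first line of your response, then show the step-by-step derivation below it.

5,0,4

step 1: output 5; order=[5]; indeg=(0,1,1,2,0,0)
step 2: output 0; order=[5,0]; indeg=(0,1,1,2,0,0)
step 3: output 4; order=[5,0,4]; indeg=(0,0,0,1,0,0)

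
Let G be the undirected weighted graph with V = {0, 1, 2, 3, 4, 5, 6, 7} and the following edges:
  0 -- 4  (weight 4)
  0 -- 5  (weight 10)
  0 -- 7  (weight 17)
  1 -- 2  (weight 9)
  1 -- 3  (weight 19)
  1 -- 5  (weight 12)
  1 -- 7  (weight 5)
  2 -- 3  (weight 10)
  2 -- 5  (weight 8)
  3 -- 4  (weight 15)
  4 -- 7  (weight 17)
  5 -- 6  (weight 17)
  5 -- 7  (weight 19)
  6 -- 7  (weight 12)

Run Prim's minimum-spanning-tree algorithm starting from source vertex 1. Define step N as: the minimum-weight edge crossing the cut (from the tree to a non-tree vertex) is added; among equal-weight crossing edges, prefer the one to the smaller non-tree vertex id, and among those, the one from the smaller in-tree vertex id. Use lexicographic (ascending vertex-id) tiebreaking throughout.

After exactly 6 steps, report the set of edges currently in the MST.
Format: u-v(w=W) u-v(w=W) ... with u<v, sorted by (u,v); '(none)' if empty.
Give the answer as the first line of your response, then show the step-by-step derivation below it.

0-4(w=4) 0-5(w=10) 1-2(w=9) 1-7(w=5) 2-3(w=10) 2-5(w=8)

step 1: add edge 1-7 (w=5); MST = {1-7(w=5)}
step 2: add edge 1-2 (w=9); MST = {1-2(w=9) 1-7(w=5)}
step 3: add edge 2-5 (w=8); MST = {1-2(w=9) 1-7(w=5) 2-5(w=8)}
step 4: add edge 0-5 (w=10); MST = {0-5(w=10) 1-2(w=9) 1-7(w=5) 2-5(w=8)}
step 5: add edge 0-4 (w=4); MST = {0-4(w=4) 0-5(w=10) 1-2(w=9) 1-7(w=5) 2-5(w=8)}
step 6: add edge 2-3 (w=10); MST = {0-4(w=4) 0-5(w=10) 1-2(w=9) 1-7(w=5) 2-3(w=10) 2-5(w=8)}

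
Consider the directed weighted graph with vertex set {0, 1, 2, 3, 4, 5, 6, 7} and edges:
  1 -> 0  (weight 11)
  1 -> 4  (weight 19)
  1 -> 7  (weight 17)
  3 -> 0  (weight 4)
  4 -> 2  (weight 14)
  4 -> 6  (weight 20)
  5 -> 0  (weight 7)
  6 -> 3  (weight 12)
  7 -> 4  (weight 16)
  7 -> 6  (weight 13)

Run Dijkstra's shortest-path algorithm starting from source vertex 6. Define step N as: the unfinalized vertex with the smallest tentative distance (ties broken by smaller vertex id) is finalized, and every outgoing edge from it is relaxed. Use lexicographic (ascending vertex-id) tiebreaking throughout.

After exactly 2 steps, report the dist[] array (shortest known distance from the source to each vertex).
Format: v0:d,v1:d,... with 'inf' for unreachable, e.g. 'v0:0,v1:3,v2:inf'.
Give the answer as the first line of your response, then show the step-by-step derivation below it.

v0:16,v1:inf,v2:inf,v3:12,v4:inf,v5:inf,v6:0,v7:inf

step 1: dist = v0:inf,v1:inf,v2:inf,v3:12,v4:inf,v5:inf,v6:0,v7:inf
step 2: dist = v0:16,v1:inf,v2:inf,v3:12,v4:inf,v5:inf,v6:0,v7:inf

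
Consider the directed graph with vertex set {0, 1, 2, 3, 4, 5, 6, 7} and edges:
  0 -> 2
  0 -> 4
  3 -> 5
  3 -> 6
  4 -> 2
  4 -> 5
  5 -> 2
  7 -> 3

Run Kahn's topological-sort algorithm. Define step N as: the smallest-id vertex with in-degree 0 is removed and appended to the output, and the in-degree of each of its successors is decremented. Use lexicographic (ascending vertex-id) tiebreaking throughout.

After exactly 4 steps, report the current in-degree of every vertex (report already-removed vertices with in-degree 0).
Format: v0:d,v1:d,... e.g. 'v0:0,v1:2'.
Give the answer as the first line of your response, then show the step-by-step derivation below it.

v0:0,v1:0,v2:1,v3:0,v4:0,v5:1,v6:1,v7:0

step 1: output 0; order=[0]; indeg=(0,0,2,1,0,2,1,0)
step 2: output 1; order=[0,1]; indeg=(0,0,2,1,0,2,1,0)
step 3: output 4; order=[0,1,4]; indeg=(0,0,1,1,0,1,1,0)
step 4: output 7; order=[0,1,4,7]; indeg=(0,0,1,0,0,1,1,0)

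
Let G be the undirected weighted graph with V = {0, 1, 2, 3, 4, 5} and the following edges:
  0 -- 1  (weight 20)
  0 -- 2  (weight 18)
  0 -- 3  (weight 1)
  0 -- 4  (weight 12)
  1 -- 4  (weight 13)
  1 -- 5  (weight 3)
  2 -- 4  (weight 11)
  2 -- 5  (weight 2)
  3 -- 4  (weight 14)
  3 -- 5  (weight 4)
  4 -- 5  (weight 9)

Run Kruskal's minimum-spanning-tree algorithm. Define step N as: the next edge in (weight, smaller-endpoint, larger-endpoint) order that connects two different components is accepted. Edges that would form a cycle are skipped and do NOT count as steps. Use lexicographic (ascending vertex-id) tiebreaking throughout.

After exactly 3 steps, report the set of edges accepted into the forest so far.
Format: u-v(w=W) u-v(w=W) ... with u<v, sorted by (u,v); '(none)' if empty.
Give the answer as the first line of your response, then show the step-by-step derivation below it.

0-3(w=1) 1-5(w=3) 2-5(w=2)

step 1: add edge 0-3 (w=1); MST = {0-3(w=1)}
step 2: add edge 2-5 (w=2); MST = {0-3(w=1) 2-5(w=2)}
step 3: add edge 1-5 (w=3); MST = {0-3(w=1) 1-5(w=3) 2-5(w=2)}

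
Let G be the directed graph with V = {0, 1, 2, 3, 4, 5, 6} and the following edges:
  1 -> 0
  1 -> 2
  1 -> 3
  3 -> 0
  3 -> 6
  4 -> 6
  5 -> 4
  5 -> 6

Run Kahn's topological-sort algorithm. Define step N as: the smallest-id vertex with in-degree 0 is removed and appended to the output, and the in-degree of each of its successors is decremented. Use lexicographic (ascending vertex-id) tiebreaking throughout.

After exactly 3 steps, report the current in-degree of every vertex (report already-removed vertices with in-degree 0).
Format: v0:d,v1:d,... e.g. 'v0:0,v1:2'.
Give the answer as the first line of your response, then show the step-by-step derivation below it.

v0:0,v1:0,v2:0,v3:0,v4:1,v5:0,v6:2

step 1: output 1; order=[1]; indeg=(1,0,0,0,1,0,3)
step 2: output 2; order=[1,2]; indeg=(1,0,0,0,1,0,3)
step 3: output 3; order=[1,2,3]; indeg=(0,0,0,0,1,0,2)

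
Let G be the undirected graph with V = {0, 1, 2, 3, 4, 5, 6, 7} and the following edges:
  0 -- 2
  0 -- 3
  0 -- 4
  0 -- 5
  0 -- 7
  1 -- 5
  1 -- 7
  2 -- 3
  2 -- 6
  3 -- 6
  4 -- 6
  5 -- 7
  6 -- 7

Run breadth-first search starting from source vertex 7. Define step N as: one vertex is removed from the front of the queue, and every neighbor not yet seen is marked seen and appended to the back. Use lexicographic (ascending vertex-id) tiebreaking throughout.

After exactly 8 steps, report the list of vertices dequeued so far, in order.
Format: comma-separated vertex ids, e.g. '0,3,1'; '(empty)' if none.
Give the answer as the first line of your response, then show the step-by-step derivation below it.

7,0,1,5,6,2,3,4

step 1: dequeue 7; queue=[0,1,5,6]; order=7
step 2: dequeue 0; queue=[1,5,6,2,3,4]; order=7,0
step 3: dequeue 1; queue=[5,6,2,3,4]; order=7,0,1
step 4: dequeue 5; queue=[6,2,3,4]; order=7,0,1,5
step 5: dequeue 6; queue=[2,3,4]; order=7,0,1,5,6
step 6: dequeue 2; queue=[3,4]; order=7,0,1,5,6,2
step 7: dequeue 3; queue=[4]; order=7,0,1,5,6,2,3
step 8: dequeue 4; queue=[(empty)]; order=7,0,1,5,6,2,3,4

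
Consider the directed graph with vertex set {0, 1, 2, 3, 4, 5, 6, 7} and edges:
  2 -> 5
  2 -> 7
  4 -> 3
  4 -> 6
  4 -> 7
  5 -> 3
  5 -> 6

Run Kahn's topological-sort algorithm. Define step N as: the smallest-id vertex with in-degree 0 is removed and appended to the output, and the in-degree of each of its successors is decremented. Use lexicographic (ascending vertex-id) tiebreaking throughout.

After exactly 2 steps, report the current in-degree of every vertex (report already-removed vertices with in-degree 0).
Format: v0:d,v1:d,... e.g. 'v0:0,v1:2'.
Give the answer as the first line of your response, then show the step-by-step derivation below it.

v0:0,v1:0,v2:0,v3:2,v4:0,v5:1,v6:2,v7:2

step 1: output 0; order=[0]; indeg=(0,0,0,2,0,1,2,2)
step 2: output 1; order=[0,1]; indeg=(0,0,0,2,0,1,2,2)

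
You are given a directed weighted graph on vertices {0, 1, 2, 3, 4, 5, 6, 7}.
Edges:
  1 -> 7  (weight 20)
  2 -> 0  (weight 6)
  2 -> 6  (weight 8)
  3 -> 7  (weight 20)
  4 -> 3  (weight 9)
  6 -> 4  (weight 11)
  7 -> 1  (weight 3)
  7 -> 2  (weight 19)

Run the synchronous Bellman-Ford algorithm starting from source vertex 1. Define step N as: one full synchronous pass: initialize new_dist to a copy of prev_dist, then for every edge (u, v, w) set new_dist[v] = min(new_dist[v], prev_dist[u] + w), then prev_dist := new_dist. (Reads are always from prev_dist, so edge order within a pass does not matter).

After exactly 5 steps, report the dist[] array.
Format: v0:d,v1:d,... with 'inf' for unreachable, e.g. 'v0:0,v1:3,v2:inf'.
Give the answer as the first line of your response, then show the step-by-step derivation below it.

v0:45,v1:0,v2:39,v3:67,v4:58,v5:inf,v6:47,v7:20

step 1: dist = v0:inf,v1:0,v2:inf,v3:inf,v4:inf,v5:inf,v6:inf,v7:20
step 2: dist = v0:inf,v1:0,v2:39,v3:inf,v4:inf,v5:inf,v6:inf,v7:20
step 3: dist = v0:45,v1:0,v2:39,v3:inf,v4:inf,v5:inf,v6:47,v7:20
step 4: dist = v0:45,v1:0,v2:39,v3:inf,v4:58,v5:inf,v6:47,v7:20
step 5: dist = v0:45,v1:0,v2:39,v3:67,v4:58,v5:inf,v6:47,v7:20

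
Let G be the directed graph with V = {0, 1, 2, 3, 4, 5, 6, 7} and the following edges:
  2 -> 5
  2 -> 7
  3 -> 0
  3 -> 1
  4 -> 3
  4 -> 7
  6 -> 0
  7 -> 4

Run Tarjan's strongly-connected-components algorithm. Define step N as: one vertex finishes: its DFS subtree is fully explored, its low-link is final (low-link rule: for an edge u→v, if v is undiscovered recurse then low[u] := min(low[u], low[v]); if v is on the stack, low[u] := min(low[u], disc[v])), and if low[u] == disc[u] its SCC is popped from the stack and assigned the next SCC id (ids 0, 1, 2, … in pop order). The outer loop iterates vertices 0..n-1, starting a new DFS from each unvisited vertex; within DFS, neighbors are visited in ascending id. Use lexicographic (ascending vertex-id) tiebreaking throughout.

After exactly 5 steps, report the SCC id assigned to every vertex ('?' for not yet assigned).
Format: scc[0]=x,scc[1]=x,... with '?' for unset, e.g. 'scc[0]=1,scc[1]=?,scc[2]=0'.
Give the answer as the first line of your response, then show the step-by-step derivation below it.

scc[0]=0,scc[1]=1,scc[2]=?,scc[3]=3,scc[4]=?,scc[5]=2,scc[6]=?,scc[7]=?

step 1: low=(low[0]=0,low[1]=?,low[2]=?,low[3]=?,low[4]=?,low[5]=?,low[6]=?,low[7]=?); scc=(scc[0]=0,scc[1]=?,scc[2]=?,scc[3]=?,scc[4]=?,scc[5]=?,scc[6]=?,scc[7]=?)
step 2: low=(low[0]=0,low[1]=1,low[2]=?,low[3]=?,low[4]=?,low[5]=?,low[6]=?,low[7]=?); scc=(scc[0]=0,scc[1]=1,scc[2]=?,scc[3]=?,scc[4]=?,scc[5]=?,scc[6]=?,scc[7]=?)
step 3: low=(low[0]=0,low[1]=1,low[2]=2,low[3]=?,low[4]=?,low[5]=3,low[6]=?,low[7]=?); scc=(scc[0]=0,scc[1]=1,scc[2]=?,scc[3]=?,scc[4]=?,scc[5]=2,scc[6]=?,scc[7]=?)
step 4: low=(low[0]=0,low[1]=1,low[2]=2,low[3]=6,low[4]=5,low[5]=3,low[6]=?,low[7]=4); scc=(scc[0]=0,scc[1]=1,scc[2]=?,scc[3]=3,scc[4]=?,scc[5]=2,scc[6]=?,scc[7]=?)
step 5: low=(low[0]=0,low[1]=1,low[2]=2,low[3]=6,low[4]=4,low[5]=3,low[6]=?,low[7]=4); scc=(scc[0]=0,scc[1]=1,scc[2]=?,scc[3]=3,scc[4]=?,scc[5]=2,scc[6]=?,scc[7]=?)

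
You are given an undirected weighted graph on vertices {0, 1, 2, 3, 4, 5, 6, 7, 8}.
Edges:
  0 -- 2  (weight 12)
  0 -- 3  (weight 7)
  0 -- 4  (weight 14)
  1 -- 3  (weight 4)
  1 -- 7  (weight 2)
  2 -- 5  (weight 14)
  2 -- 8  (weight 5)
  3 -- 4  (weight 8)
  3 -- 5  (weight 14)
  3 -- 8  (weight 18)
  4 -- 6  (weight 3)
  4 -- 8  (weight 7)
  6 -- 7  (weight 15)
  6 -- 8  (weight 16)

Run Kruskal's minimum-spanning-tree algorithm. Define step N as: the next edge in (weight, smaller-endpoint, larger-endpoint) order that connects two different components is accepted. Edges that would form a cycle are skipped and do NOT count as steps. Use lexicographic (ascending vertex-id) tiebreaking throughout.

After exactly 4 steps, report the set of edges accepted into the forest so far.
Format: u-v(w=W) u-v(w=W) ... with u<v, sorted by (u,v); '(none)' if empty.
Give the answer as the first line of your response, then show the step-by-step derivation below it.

1-3(w=4) 1-7(w=2) 2-8(w=5) 4-6(w=3)

step 1: add edge 1-7 (w=2); MST = {1-7(w=2)}
step 2: add edge 4-6 (w=3); MST = {1-7(w=2) 4-6(w=3)}
step 3: add edge 1-3 (w=4); MST = {1-3(w=4) 1-7(w=2) 4-6(w=3)}
step 4: add edge 2-8 (w=5); MST = {1-3(w=4) 1-7(w=2) 2-8(w=5) 4-6(w=3)}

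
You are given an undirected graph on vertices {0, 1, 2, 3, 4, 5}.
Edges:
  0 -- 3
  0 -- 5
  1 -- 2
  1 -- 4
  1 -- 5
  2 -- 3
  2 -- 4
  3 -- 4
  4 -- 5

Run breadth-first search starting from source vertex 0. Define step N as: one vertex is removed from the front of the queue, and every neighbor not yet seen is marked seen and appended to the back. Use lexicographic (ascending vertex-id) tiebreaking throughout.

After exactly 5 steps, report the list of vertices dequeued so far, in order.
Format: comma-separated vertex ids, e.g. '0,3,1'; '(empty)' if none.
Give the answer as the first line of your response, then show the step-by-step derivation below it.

0,3,5,2,4

step 1: dequeue 0; queue=[3,5]; order=0
step 2: dequeue 3; queue=[5,2,4]; order=0,3
step 3: dequeue 5; queue=[2,4,1]; order=0,3,5
step 4: dequeue 2; queue=[4,1]; order=0,3,5,2
step 5: dequeue 4; queue=[1]; order=0,3,5,2,4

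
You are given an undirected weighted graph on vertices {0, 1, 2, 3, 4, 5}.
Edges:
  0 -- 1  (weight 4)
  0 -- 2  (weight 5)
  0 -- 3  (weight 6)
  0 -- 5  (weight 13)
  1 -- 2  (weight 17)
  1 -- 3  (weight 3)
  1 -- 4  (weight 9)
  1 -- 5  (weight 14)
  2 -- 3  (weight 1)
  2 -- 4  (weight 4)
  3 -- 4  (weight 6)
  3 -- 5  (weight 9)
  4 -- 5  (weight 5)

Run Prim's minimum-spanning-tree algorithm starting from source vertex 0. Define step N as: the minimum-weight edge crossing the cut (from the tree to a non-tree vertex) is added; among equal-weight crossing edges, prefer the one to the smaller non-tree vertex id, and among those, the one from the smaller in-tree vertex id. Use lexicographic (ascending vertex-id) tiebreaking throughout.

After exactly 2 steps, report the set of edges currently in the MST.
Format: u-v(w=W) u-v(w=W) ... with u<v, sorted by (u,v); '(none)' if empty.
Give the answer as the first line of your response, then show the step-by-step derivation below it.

0-1(w=4) 1-3(w=3)

step 1: add edge 0-1 (w=4); MST = {0-1(w=4)}
step 2: add edge 1-3 (w=3); MST = {0-1(w=4) 1-3(w=3)}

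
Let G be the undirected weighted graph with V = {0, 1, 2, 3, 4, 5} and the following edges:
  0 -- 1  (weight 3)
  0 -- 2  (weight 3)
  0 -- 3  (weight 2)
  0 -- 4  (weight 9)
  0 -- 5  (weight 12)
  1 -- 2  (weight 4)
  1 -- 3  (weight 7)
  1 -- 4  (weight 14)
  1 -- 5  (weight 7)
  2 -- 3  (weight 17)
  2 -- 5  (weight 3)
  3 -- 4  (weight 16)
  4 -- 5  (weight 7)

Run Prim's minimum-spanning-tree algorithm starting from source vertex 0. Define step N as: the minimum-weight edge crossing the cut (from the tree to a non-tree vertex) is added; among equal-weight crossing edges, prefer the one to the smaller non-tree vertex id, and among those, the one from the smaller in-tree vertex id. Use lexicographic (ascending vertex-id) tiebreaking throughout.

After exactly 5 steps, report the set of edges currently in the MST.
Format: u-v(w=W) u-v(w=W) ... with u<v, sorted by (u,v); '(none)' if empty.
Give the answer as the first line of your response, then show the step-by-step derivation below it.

0-1(w=3) 0-2(w=3) 0-3(w=2) 2-5(w=3) 4-5(w=7)

step 1: add edge 0-3 (w=2); MST = {0-3(w=2)}
step 2: add edge 0-1 (w=3); MST = {0-1(w=3) 0-3(w=2)}
step 3: add edge 0-2 (w=3); MST = {0-1(w=3) 0-2(w=3) 0-3(w=2)}
step 4: add edge 2-5 (w=3); MST = {0-1(w=3) 0-2(w=3) 0-3(w=2) 2-5(w=3)}
step 5: add edge 4-5 (w=7); MST = {0-1(w=3) 0-2(w=3) 0-3(w=2) 2-5(w=3) 4-5(w=7)}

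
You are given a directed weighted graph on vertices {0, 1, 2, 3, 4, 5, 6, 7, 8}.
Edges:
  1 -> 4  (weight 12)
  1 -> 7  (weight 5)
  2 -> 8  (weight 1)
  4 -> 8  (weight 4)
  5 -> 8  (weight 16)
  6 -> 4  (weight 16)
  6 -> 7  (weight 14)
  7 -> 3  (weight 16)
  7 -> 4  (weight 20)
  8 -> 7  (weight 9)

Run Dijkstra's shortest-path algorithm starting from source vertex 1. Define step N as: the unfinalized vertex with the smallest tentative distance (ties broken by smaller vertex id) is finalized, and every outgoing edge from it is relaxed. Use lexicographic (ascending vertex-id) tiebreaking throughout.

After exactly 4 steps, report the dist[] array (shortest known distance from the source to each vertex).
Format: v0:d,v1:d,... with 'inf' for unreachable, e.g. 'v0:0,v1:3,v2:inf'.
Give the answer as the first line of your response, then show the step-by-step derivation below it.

v0:inf,v1:0,v2:inf,v3:21,v4:12,v5:inf,v6:inf,v7:5,v8:16

step 1: dist = v0:inf,v1:0,v2:inf,v3:inf,v4:12,v5:inf,v6:inf,v7:5,v8:inf
step 2: dist = v0:inf,v1:0,v2:inf,v3:21,v4:12,v5:inf,v6:inf,v7:5,v8:inf
step 3: dist = v0:inf,v1:0,v2:inf,v3:21,v4:12,v5:inf,v6:inf,v7:5,v8:16
step 4: dist = v0:inf,v1:0,v2:inf,v3:21,v4:12,v5:inf,v6:inf,v7:5,v8:16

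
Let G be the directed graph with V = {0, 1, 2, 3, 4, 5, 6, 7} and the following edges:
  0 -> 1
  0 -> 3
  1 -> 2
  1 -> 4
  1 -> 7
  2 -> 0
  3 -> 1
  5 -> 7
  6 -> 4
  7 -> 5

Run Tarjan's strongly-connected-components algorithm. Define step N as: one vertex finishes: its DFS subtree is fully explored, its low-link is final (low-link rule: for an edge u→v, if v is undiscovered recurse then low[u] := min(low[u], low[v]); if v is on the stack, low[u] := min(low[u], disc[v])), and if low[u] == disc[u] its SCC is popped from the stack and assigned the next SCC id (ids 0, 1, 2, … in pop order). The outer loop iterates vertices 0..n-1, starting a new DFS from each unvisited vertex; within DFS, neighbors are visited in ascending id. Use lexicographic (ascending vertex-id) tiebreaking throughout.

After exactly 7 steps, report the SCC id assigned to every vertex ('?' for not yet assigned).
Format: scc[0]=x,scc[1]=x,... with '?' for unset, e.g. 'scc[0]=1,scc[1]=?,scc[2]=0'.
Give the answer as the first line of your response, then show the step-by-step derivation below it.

scc[0]=2,scc[1]=2,scc[2]=2,scc[3]=2,scc[4]=0,scc[5]=1,scc[6]=?,scc[7]=1

step 1: low=(low[0]=0,low[1]=1,low[2]=0,low[3]=?,low[4]=?,low[5]=?,low[6]=?,low[7]=?); scc=(scc[0]=?,scc[1]=?,scc[2]=?,scc[3]=?,scc[4]=?,scc[5]=?,scc[6]=?,scc[7]=?)
step 2: low=(low[0]=0,low[1]=0,low[2]=0,low[3]=?,low[4]=3,low[5]=?,low[6]=?,low[7]=?); scc=(scc[0]=?,scc[1]=?,scc[2]=?,scc[3]=?,scc[4]=0,scc[5]=?,scc[6]=?,scc[7]=?)
step 3: low=(low[0]=0,low[1]=0,low[2]=0,low[3]=?,low[4]=3,low[5]=4,low[6]=?,low[7]=4); scc=(scc[0]=?,scc[1]=?,scc[2]=?,scc[3]=?,scc[4]=0,scc[5]=?,scc[6]=?,scc[7]=?)
step 4: low=(low[0]=0,low[1]=0,low[2]=0,low[3]=?,low[4]=3,low[5]=4,low[6]=?,low[7]=4); scc=(scc[0]=?,scc[1]=?,scc[2]=?,scc[3]=?,scc[4]=0,scc[5]=1,scc[6]=?,scc[7]=1)
step 5: low=(low[0]=0,low[1]=0,low[2]=0,low[3]=?,low[4]=3,low[5]=4,low[6]=?,low[7]=4); scc=(scc[0]=?,scc[1]=?,scc[2]=?,scc[3]=?,scc[4]=0,scc[5]=1,scc[6]=?,scc[7]=1)
step 6: low=(low[0]=0,low[1]=0,low[2]=0,low[3]=1,low[4]=3,low[5]=4,low[6]=?,low[7]=4); scc=(scc[0]=?,scc[1]=?,scc[2]=?,scc[3]=?,scc[4]=0,scc[5]=1,scc[6]=?,scc[7]=1)
step 7: low=(low[0]=0,low[1]=0,low[2]=0,low[3]=1,low[4]=3,low[5]=4,low[6]=?,low[7]=4); scc=(scc[0]=2,scc[1]=2,scc[2]=2,scc[3]=2,scc[4]=0,scc[5]=1,scc[6]=?,scc[7]=1)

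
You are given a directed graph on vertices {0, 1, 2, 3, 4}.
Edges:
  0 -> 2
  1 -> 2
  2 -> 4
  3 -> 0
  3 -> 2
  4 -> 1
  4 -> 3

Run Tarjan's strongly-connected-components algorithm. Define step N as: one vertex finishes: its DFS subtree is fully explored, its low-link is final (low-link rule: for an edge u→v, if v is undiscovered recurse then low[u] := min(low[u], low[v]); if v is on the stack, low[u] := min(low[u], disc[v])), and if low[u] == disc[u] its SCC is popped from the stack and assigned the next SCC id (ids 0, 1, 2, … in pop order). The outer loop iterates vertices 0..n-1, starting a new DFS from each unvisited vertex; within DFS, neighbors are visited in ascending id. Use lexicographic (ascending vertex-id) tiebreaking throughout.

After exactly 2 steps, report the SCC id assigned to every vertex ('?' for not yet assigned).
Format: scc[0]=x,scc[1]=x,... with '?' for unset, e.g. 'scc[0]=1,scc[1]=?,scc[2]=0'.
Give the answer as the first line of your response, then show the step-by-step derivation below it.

scc[0]=?,scc[1]=?,scc[2]=?,scc[3]=?,scc[4]=?

step 1: low=(low[0]=0,low[1]=1,low[2]=1,low[3]=?,low[4]=2); scc=(scc[0]=?,scc[1]=?,scc[2]=?,scc[3]=?,scc[4]=?)
step 2: low=(low[0]=0,low[1]=1,low[2]=1,low[3]=0,low[4]=1); scc=(scc[0]=?,scc[1]=?,scc[2]=?,scc[3]=?,scc[4]=?)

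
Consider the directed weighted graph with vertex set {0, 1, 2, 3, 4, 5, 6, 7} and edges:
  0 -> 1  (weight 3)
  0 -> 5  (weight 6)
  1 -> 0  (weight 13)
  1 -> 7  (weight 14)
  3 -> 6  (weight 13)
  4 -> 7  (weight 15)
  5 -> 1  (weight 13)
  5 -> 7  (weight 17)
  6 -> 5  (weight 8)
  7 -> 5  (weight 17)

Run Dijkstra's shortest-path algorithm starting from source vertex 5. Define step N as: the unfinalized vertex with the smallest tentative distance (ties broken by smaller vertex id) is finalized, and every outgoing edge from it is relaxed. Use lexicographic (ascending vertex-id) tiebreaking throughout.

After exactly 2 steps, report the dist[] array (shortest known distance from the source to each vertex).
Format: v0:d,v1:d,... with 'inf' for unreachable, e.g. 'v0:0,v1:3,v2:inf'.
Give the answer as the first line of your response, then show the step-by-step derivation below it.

v0:26,v1:13,v2:inf,v3:inf,v4:inf,v5:0,v6:inf,v7:17

step 1: dist = v0:inf,v1:13,v2:inf,v3:inf,v4:inf,v5:0,v6:inf,v7:17
step 2: dist = v0:26,v1:13,v2:inf,v3:inf,v4:inf,v5:0,v6:inf,v7:17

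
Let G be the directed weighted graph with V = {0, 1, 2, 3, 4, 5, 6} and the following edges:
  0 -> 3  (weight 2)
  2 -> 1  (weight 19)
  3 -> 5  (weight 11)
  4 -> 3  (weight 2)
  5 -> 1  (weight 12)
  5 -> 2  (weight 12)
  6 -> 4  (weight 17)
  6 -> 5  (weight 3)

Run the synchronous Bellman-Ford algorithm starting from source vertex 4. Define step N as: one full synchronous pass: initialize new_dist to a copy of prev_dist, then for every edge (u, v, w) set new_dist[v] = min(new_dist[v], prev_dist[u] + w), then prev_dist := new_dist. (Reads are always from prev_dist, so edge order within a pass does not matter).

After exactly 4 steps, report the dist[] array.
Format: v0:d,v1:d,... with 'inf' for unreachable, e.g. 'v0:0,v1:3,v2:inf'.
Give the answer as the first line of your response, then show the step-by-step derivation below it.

v0:inf,v1:25,v2:25,v3:2,v4:0,v5:13,v6:inf

step 1: dist = v0:inf,v1:inf,v2:inf,v3:2,v4:0,v5:inf,v6:inf
step 2: dist = v0:inf,v1:inf,v2:inf,v3:2,v4:0,v5:13,v6:inf
step 3: dist = v0:inf,v1:25,v2:25,v3:2,v4:0,v5:13,v6:inf
step 4: dist = v0:inf,v1:25,v2:25,v3:2,v4:0,v5:13,v6:inf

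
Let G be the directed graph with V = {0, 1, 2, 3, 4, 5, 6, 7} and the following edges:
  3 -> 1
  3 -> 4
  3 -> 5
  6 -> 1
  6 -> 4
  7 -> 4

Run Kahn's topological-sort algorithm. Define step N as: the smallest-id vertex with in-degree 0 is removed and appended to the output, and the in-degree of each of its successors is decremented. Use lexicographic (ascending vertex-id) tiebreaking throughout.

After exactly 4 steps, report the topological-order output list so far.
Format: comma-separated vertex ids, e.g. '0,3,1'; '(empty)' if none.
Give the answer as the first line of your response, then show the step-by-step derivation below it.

0,2,3,5

step 1: output 0; order=[0]; indeg=(0,2,0,0,3,1,0,0)
step 2: output 2; order=[0,2]; indeg=(0,2,0,0,3,1,0,0)
step 3: output 3; order=[0,2,3]; indeg=(0,1,0,0,2,0,0,0)
step 4: output 5; order=[0,2,3,5]; indeg=(0,1,0,0,2,0,0,0)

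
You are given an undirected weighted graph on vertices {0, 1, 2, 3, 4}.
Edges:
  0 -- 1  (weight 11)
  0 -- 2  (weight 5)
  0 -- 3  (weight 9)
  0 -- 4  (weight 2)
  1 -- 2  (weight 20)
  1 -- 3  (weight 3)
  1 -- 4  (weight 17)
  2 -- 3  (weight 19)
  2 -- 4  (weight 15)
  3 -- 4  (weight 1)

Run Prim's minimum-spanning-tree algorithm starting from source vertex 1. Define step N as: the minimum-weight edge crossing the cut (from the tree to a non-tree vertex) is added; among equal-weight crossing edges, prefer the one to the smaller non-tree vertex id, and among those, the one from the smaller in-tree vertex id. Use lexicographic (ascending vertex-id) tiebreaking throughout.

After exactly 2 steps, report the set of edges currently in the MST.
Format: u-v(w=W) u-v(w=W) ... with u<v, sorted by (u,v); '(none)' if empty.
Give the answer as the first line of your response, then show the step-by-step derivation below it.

1-3(w=3) 3-4(w=1)

step 1: add edge 1-3 (w=3); MST = {1-3(w=3)}
step 2: add edge 3-4 (w=1); MST = {1-3(w=3) 3-4(w=1)}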